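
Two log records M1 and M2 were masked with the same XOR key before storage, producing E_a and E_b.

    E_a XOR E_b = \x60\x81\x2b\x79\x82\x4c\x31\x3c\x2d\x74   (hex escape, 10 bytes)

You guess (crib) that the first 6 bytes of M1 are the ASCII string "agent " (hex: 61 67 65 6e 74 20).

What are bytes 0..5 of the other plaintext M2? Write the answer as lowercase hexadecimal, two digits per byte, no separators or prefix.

01e64e17f66c

Since E_a ⊕ E_b = M1 ⊕ M2, XORing with the guessed M1 bytes yields the corresponding M2 bytes: M2 = (E_a ⊕ E_b) ⊕ M1.
60 ⊕ 61 = 01
81 ⊕ 67 = e6
2b ⊕ 65 = 4e
79 ⊕ 6e = 17
82 ⊕ 74 = f6
4c ⊕ 20 = 6c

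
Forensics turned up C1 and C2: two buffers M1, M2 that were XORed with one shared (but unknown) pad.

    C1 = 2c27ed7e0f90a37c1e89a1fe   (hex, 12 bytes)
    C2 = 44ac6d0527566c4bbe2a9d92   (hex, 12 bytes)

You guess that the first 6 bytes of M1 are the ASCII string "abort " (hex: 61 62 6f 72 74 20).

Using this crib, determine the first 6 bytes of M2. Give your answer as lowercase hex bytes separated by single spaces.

First, C1 ⊕ C2 = (M1 ⊕ K) ⊕ (M2 ⊕ K) = M1 ⊕ M2, so the key drops out. Then M2 = (M1 ⊕ M2) ⊕ M1 over the first 6 bytes.
byte 0: (2c xor 44) xor 61 = 68 xor 61 = 09
byte 1: (27 xor ac) xor 62 = 8b xor 62 = e9
byte 2: (ed xor 6d) xor 6f = 80 xor 6f = ef
byte 3: (7e xor 05) xor 72 = 7b xor 72 = 09
byte 4: (0f xor 27) xor 74 = 28 xor 74 = 5c
byte 5: (90 xor 56) xor 20 = c6 xor 20 = e6

09 e9 ef 09 5c e6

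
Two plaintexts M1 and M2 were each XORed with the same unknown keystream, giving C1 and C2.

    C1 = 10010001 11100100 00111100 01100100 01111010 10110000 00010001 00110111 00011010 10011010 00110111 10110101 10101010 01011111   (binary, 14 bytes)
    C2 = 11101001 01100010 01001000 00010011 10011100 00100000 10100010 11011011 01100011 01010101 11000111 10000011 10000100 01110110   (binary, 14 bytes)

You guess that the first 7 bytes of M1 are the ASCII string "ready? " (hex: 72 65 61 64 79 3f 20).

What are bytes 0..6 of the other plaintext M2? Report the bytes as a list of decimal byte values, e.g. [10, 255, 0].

[10, 227, 21, 19, 159, 175, 147]

First, C1 ⊕ C2 = (M1 ⊕ K) ⊕ (M2 ⊕ K) = M1 ⊕ M2, so the key drops out. Then M2 = (M1 ⊕ M2) ⊕ M1 over the first 7 bytes.
byte 0: (91 XOR e9) XOR 72 = 78 XOR 72 = 0a
byte 1: (e4 XOR 62) XOR 65 = 86 XOR 65 = e3
byte 2: (3c XOR 48) XOR 61 = 74 XOR 61 = 15
byte 3: (64 XOR 13) XOR 64 = 77 XOR 64 = 13
byte 4: (7a XOR 9c) XOR 79 = e6 XOR 79 = 9f
byte 5: (b0 XOR 20) XOR 3f = 90 XOR 3f = af
byte 6: (11 XOR a2) XOR 20 = b3 XOR 20 = 93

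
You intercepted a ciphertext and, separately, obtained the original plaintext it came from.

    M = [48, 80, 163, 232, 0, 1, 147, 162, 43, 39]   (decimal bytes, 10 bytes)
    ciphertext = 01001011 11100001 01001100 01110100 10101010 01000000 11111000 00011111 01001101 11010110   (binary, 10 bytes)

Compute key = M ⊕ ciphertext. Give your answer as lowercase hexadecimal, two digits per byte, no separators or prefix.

7bb1ef9caa416bbd66f1

Since ciphertext = M ⊕ key, XORing both sides with M gives key = M ⊕ ciphertext.
00110000 XOR 01001011 = 01111011
01010000 XOR 11100001 = 10110001
10100011 XOR 01001100 = 11101111
11101000 XOR 01110100 = 10011100
00000000 XOR 10101010 = 10101010
00000001 XOR 01000000 = 01000001
10010011 XOR 11111000 = 01101011
10100010 XOR 00011111 = 10111101
00101011 XOR 01001101 = 01100110
00100111 XOR 11010110 = 11110001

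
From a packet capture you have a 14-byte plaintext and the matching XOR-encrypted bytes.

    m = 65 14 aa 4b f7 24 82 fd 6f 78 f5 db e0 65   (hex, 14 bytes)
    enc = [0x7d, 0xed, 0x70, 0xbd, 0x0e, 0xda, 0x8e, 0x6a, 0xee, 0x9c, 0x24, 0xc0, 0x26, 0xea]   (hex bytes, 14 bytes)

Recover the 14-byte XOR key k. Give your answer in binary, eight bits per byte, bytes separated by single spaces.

Since enc = m ⊕ k, XORing both sides with m gives k = m ⊕ enc.
byte 0: 101 ^ 125 =  24
byte 1:  20 ^ 237 = 249
byte 2: 170 ^ 112 = 218
byte 3:  75 ^ 189 = 246
byte 4: 247 ^  14 = 249
byte 5:  36 ^ 218 = 254
byte 6: 130 ^ 142 =  12
byte 7: 253 ^ 106 = 151
byte 8: 111 ^ 238 = 129
byte 9: 120 ^ 156 = 228
byte 10: 245 ^  36 = 209
byte 11: 219 ^ 192 =  27
byte 12: 224 ^  38 = 198
byte 13: 101 ^ 234 = 143

00011000 11111001 11011010 11110110 11111001 11111110 00001100 10010111 10000001 11100100 11010001 00011011 11000110 10001111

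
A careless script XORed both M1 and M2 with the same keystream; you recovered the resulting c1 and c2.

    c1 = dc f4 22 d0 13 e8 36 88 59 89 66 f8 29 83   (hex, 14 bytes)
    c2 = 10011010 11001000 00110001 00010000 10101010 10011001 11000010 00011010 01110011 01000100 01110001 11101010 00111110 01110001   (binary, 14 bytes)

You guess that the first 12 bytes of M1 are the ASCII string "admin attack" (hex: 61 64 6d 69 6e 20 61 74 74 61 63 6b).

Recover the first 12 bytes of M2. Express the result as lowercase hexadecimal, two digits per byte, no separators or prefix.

27587ea9d75195e65eac7479

First, c1 ⊕ c2 = (M1 ⊕ K) ⊕ (M2 ⊕ K) = M1 ⊕ M2, so the key drops out. Then M2 = (M1 ⊕ M2) ⊕ M1 over the first 12 bytes.
byte 0: (dc XOR 9a) XOR 61 = 46 XOR 61 = 27
byte 1: (f4 XOR c8) XOR 64 = 3c XOR 64 = 58
byte 2: (22 XOR 31) XOR 6d = 13 XOR 6d = 7e
byte 3: (d0 XOR 10) XOR 69 = c0 XOR 69 = a9
byte 4: (13 XOR aa) XOR 6e = b9 XOR 6e = d7
byte 5: (e8 XOR 99) XOR 20 = 71 XOR 20 = 51
byte 6: (36 XOR c2) XOR 61 = f4 XOR 61 = 95
byte 7: (88 XOR 1a) XOR 74 = 92 XOR 74 = e6
byte 8: (59 XOR 73) XOR 74 = 2a XOR 74 = 5e
byte 9: (89 XOR 44) XOR 61 = cd XOR 61 = ac
byte 10: (66 XOR 71) XOR 63 = 17 XOR 63 = 74
byte 11: (f8 XOR ea) XOR 6b = 12 XOR 6b = 79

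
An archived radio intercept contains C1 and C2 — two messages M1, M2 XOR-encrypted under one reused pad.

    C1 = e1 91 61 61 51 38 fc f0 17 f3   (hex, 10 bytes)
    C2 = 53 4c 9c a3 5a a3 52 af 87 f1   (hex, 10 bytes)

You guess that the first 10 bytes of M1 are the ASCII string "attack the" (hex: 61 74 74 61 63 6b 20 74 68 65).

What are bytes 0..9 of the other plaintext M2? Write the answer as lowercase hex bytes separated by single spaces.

d3 a9 89 a3 68 f0 8e 2b f8 67

First, C1 ⊕ C2 = (M1 ⊕ K) ⊕ (M2 ⊕ K) = M1 ⊕ M2, so the key drops out. Then M2 = (M1 ⊕ M2) ⊕ M1 over the first 10 bytes.
byte 0: (e1 ⊕ 53) ⊕ 61 = b2 ⊕ 61 = d3
byte 1: (91 ⊕ 4c) ⊕ 74 = dd ⊕ 74 = a9
byte 2: (61 ⊕ 9c) ⊕ 74 = fd ⊕ 74 = 89
byte 3: (61 ⊕ a3) ⊕ 61 = c2 ⊕ 61 = a3
byte 4: (51 ⊕ 5a) ⊕ 63 = 0b ⊕ 63 = 68
byte 5: (38 ⊕ a3) ⊕ 6b = 9b ⊕ 6b = f0
byte 6: (fc ⊕ 52) ⊕ 20 = ae ⊕ 20 = 8e
byte 7: (f0 ⊕ af) ⊕ 74 = 5f ⊕ 74 = 2b
byte 8: (17 ⊕ 87) ⊕ 68 = 90 ⊕ 68 = f8
byte 9: (f3 ⊕ f1) ⊕ 65 = 02 ⊕ 65 = 67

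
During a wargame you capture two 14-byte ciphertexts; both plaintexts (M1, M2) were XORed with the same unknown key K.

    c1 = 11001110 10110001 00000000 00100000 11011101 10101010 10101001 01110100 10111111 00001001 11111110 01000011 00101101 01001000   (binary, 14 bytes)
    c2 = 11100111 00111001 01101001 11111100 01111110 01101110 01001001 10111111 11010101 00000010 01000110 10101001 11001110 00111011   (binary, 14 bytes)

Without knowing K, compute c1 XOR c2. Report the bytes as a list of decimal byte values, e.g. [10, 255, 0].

[41, 136, 105, 220, 163, 196, 224, 203, 106, 11, 184, 234, 227, 115]

c1 ⊕ c2 = (M1 ⊕ K) ⊕ (M2 ⊕ K) = M1 ⊕ M2 — the shared key cancels under XOR.
byte 0: 11001110 XOR 11100111 = 00101001
byte 1: 10110001 XOR 00111001 = 10001000
byte 2: 00000000 XOR 01101001 = 01101001
byte 3: 00100000 XOR 11111100 = 11011100
byte 4: 11011101 XOR 01111110 = 10100011
byte 5: 10101010 XOR 01101110 = 11000100
byte 6: 10101001 XOR 01001001 = 11100000
byte 7: 01110100 XOR 10111111 = 11001011
byte 8: 10111111 XOR 11010101 = 01101010
byte 9: 00001001 XOR 00000010 = 00001011
byte 10: 11111110 XOR 01000110 = 10111000
byte 11: 01000011 XOR 10101001 = 11101010
byte 12: 00101101 XOR 11001110 = 11100011
byte 13: 01001000 XOR 00111011 = 01110011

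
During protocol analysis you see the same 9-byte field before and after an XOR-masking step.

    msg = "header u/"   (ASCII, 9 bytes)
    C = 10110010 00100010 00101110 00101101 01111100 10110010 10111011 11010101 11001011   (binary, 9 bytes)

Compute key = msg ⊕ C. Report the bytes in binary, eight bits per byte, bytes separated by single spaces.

Since C = msg ⊕ key, XORing both sides with msg gives key = msg ⊕ C.
68 xor b2 = da
65 xor 22 = 47
61 xor 2e = 4f
64 xor 2d = 49
65 xor 7c = 19
72 xor b2 = c0
20 xor bb = 9b
75 xor d5 = a0
2f xor cb = e4

11011010 01000111 01001111 01001001 00011001 11000000 10011011 10100000 11100100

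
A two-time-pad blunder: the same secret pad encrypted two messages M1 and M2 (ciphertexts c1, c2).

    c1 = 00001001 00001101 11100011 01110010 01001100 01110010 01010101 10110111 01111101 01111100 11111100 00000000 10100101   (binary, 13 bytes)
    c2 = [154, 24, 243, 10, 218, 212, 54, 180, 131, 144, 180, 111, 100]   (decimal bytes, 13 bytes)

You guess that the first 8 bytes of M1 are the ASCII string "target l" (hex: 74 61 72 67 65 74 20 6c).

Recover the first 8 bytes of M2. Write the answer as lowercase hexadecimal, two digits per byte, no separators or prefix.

First, c1 ⊕ c2 = (M1 ⊕ K) ⊕ (M2 ⊕ K) = M1 ⊕ M2, so the key drops out. Then M2 = (M1 ⊕ M2) ⊕ M1 over the first 8 bytes.
byte 0: (09 xor 9a) xor 74 = 93 xor 74 = e7
byte 1: (0d xor 18) xor 61 = 15 xor 61 = 74
byte 2: (e3 xor f3) xor 72 = 10 xor 72 = 62
byte 3: (72 xor 0a) xor 67 = 78 xor 67 = 1f
byte 4: (4c xor da) xor 65 = 96 xor 65 = f3
byte 5: (72 xor d4) xor 74 = a6 xor 74 = d2
byte 6: (55 xor 36) xor 20 = 63 xor 20 = 43
byte 7: (b7 xor b4) xor 6c = 03 xor 6c = 6f

e774621ff3d2436f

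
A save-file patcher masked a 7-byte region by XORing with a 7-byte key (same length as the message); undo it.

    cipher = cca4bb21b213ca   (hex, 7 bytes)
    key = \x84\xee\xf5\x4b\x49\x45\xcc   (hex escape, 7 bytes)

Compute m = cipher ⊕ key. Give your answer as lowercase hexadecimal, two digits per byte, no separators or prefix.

cc ⊕ 84 = 48
a4 ⊕ ee = 4a
bb ⊕ f5 = 4e
21 ⊕ 4b = 6a
b2 ⊕ 49 = fb
13 ⊕ 45 = 56
ca ⊕ cc = 06

484a4e6afb5606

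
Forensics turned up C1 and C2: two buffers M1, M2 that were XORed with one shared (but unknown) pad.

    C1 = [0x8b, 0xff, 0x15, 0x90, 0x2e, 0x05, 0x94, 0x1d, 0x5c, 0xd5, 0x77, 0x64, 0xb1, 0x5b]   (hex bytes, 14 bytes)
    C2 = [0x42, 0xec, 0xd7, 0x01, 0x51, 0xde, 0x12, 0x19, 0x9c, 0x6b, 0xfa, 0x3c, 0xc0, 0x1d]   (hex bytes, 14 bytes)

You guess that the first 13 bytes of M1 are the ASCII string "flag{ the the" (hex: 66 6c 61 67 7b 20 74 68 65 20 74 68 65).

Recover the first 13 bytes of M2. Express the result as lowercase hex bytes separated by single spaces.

af 7f a3 f6 04 fb f2 6c a5 9e f9 30 14

First, C1 ⊕ C2 = (M1 ⊕ K) ⊕ (M2 ⊕ K) = M1 ⊕ M2, so the key drops out. Then M2 = (M1 ⊕ M2) ⊕ M1 over the first 13 bytes.
byte 0: (8b xor 42) xor 66 = c9 xor 66 = af
byte 1: (ff xor ec) xor 6c = 13 xor 6c = 7f
byte 2: (15 xor d7) xor 61 = c2 xor 61 = a3
byte 3: (90 xor 01) xor 67 = 91 xor 67 = f6
byte 4: (2e xor 51) xor 7b = 7f xor 7b = 04
byte 5: (05 xor de) xor 20 = db xor 20 = fb
byte 6: (94 xor 12) xor 74 = 86 xor 74 = f2
byte 7: (1d xor 19) xor 68 = 04 xor 68 = 6c
byte 8: (5c xor 9c) xor 65 = c0 xor 65 = a5
byte 9: (d5 xor 6b) xor 20 = be xor 20 = 9e
byte 10: (77 xor fa) xor 74 = 8d xor 74 = f9
byte 11: (64 xor 3c) xor 68 = 58 xor 68 = 30
byte 12: (b1 xor c0) xor 65 = 71 xor 65 = 14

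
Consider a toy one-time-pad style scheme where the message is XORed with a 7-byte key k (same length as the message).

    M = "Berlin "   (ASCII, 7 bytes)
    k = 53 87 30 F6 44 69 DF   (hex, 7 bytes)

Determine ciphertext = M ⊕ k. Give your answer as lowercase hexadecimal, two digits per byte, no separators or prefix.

XOR is its own inverse, so applying the key byte-wise gives the result directly.
42 ⊕ 53 = 11
65 ⊕ 87 = e2
72 ⊕ 30 = 42
6c ⊕ f6 = 9a
69 ⊕ 44 = 2d
6e ⊕ 69 = 07
20 ⊕ df = ff

11e2429a2d07ff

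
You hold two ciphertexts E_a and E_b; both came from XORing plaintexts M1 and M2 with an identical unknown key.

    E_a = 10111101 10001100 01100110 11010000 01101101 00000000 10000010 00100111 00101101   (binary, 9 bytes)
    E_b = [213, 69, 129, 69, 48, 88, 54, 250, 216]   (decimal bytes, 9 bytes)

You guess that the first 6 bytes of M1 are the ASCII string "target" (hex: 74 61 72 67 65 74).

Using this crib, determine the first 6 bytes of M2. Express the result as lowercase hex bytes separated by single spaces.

1c a8 95 f2 38 2c

First, E_a ⊕ E_b = (M1 ⊕ K) ⊕ (M2 ⊕ K) = M1 ⊕ M2, so the key drops out. Then M2 = (M1 ⊕ M2) ⊕ M1 over the first 6 bytes.
byte 0: (bd xor d5) xor 74 = 68 xor 74 = 1c
byte 1: (8c xor 45) xor 61 = c9 xor 61 = a8
byte 2: (66 xor 81) xor 72 = e7 xor 72 = 95
byte 3: (d0 xor 45) xor 67 = 95 xor 67 = f2
byte 4: (6d xor 30) xor 65 = 5d xor 65 = 38
byte 5: (00 xor 58) xor 74 = 58 xor 74 = 2c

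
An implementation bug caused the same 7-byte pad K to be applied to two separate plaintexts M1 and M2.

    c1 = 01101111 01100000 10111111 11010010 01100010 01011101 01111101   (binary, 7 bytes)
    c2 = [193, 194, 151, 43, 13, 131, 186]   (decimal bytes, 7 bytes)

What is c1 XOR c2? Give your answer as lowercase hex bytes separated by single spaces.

ae a2 28 f9 6f de c7

c1 ⊕ c2 = (M1 ⊕ K) ⊕ (M2 ⊕ K) = M1 ⊕ M2 — the shared key cancels under XOR.
111 xor 193 = 174
 96 xor 194 = 162
191 xor 151 =  40
210 xor  43 = 249
 98 xor  13 = 111
 93 xor 131 = 222
125 xor 186 = 199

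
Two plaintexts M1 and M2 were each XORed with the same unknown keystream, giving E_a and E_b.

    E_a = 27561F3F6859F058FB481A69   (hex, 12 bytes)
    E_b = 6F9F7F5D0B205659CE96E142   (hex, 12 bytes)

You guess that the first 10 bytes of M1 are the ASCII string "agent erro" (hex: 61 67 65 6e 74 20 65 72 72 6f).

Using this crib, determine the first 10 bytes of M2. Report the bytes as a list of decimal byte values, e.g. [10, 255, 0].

[41, 174, 5, 12, 23, 89, 195, 115, 71, 177]

First, E_a ⊕ E_b = (M1 ⊕ K) ⊕ (M2 ⊕ K) = M1 ⊕ M2, so the key drops out. Then M2 = (M1 ⊕ M2) ⊕ M1 over the first 10 bytes.
byte 0: (27 ⊕ 6f) ⊕ 61 = 48 ⊕ 61 = 29
byte 1: (56 ⊕ 9f) ⊕ 67 = c9 ⊕ 67 = ae
byte 2: (1f ⊕ 7f) ⊕ 65 = 60 ⊕ 65 = 05
byte 3: (3f ⊕ 5d) ⊕ 6e = 62 ⊕ 6e = 0c
byte 4: (68 ⊕ 0b) ⊕ 74 = 63 ⊕ 74 = 17
byte 5: (59 ⊕ 20) ⊕ 20 = 79 ⊕ 20 = 59
byte 6: (f0 ⊕ 56) ⊕ 65 = a6 ⊕ 65 = c3
byte 7: (58 ⊕ 59) ⊕ 72 = 01 ⊕ 72 = 73
byte 8: (fb ⊕ ce) ⊕ 72 = 35 ⊕ 72 = 47
byte 9: (48 ⊕ 96) ⊕ 6f = de ⊕ 6f = b1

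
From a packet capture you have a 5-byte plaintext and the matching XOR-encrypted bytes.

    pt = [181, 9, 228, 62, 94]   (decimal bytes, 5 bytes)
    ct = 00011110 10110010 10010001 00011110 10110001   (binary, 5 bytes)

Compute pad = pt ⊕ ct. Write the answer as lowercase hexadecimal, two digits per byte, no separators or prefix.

abbb7520ef

Since ct = pt ⊕ pad, XORing both sides with pt gives pad = pt ⊕ ct.
b5 XOR 1e = ab
09 XOR b2 = bb
e4 XOR 91 = 75
3e XOR 1e = 20
5e XOR b1 = ef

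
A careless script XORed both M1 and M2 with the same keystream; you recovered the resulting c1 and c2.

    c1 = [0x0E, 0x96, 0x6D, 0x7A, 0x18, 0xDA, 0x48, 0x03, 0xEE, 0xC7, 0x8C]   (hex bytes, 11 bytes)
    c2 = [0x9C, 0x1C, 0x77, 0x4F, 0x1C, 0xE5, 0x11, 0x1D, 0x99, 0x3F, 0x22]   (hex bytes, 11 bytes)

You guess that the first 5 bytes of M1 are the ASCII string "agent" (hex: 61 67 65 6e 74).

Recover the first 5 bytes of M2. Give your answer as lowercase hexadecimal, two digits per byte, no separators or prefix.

f3ed7f5b70

First, c1 ⊕ c2 = (M1 ⊕ K) ⊕ (M2 ⊕ K) = M1 ⊕ M2, so the key drops out. Then M2 = (M1 ⊕ M2) ⊕ M1 over the first 5 bytes.
byte 0: (0e ⊕ 9c) ⊕ 61 = 92 ⊕ 61 = f3
byte 1: (96 ⊕ 1c) ⊕ 67 = 8a ⊕ 67 = ed
byte 2: (6d ⊕ 77) ⊕ 65 = 1a ⊕ 65 = 7f
byte 3: (7a ⊕ 4f) ⊕ 6e = 35 ⊕ 6e = 5b
byte 4: (18 ⊕ 1c) ⊕ 74 = 04 ⊕ 74 = 70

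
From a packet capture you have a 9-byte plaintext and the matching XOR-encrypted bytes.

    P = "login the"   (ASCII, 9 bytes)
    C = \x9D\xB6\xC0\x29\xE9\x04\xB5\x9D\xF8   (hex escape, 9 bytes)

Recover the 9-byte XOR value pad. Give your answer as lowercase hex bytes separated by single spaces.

Since C = P ⊕ pad, XORing both sides with P gives pad = P ⊕ C.
108 xor 157 = 241
111 xor 182 = 217
103 xor 192 = 167
105 xor  41 =  64
110 xor 233 = 135
 32 xor   4 =  36
116 xor 181 = 193
104 xor 157 = 245
101 xor 248 = 157

f1 d9 a7 40 87 24 c1 f5 9d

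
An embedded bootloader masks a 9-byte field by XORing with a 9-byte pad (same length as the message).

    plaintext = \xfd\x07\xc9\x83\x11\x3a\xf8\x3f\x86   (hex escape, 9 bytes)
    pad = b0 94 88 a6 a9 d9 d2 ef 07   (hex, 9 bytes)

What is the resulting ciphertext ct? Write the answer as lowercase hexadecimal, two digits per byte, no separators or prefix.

253 XOR 176 =  77
  7 XOR 148 = 147
201 XOR 136 =  65
131 XOR 166 =  37
 17 XOR 169 = 184
 58 XOR 217 = 227
248 XOR 210 =  42
 63 XOR 239 = 208
134 XOR   7 = 129

4d934125b8e32ad081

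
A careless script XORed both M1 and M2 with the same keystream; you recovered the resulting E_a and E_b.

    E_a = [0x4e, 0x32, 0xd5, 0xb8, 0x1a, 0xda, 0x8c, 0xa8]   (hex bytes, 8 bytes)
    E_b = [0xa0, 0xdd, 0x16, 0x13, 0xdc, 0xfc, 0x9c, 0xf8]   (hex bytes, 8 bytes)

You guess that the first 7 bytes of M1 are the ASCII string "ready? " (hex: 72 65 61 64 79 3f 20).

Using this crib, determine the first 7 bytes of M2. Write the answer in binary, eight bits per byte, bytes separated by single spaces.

First, E_a ⊕ E_b = (M1 ⊕ K) ⊕ (M2 ⊕ K) = M1 ⊕ M2, so the key drops out. Then M2 = (M1 ⊕ M2) ⊕ M1 over the first 7 bytes.
byte 0: (4e ^ a0) ^ 72 = ee ^ 72 = 9c
byte 1: (32 ^ dd) ^ 65 = ef ^ 65 = 8a
byte 2: (d5 ^ 16) ^ 61 = c3 ^ 61 = a2
byte 3: (b8 ^ 13) ^ 64 = ab ^ 64 = cf
byte 4: (1a ^ dc) ^ 79 = c6 ^ 79 = bf
byte 5: (da ^ fc) ^ 3f = 26 ^ 3f = 19
byte 6: (8c ^ 9c) ^ 20 = 10 ^ 20 = 30

10011100 10001010 10100010 11001111 10111111 00011001 00110000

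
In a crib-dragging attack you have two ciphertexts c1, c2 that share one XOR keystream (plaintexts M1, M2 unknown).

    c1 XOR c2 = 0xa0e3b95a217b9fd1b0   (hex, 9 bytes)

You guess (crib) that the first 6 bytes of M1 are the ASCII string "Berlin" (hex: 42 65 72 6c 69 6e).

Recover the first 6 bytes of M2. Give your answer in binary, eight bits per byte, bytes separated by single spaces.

11100010 10000110 11001011 00110110 01001000 00010101

Since c1 ⊕ c2 = M1 ⊕ M2, XORing with the guessed M1 bytes yields the corresponding M2 bytes: M2 = (c1 ⊕ c2) ⊕ M1.
a0 ⊕ 42 = e2
e3 ⊕ 65 = 86
b9 ⊕ 72 = cb
5a ⊕ 6c = 36
21 ⊕ 69 = 48
7b ⊕ 6e = 15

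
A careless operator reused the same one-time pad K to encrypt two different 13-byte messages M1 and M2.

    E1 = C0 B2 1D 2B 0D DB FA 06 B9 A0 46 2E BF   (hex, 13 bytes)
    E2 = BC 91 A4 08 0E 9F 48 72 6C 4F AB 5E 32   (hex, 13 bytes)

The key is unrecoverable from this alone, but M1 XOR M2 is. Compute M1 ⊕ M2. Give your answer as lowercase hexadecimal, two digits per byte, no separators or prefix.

E1 ⊕ E2 = (M1 ⊕ K) ⊕ (M2 ⊕ K) = M1 ⊕ M2 — the shared key cancels under XOR.
byte 0: c0 ^ bc = 7c
byte 1: b2 ^ 91 = 23
byte 2: 1d ^ a4 = b9
byte 3: 2b ^ 08 = 23
byte 4: 0d ^ 0e = 03
byte 5: db ^ 9f = 44
byte 6: fa ^ 48 = b2
byte 7: 06 ^ 72 = 74
byte 8: b9 ^ 6c = d5
byte 9: a0 ^ 4f = ef
byte 10: 46 ^ ab = ed
byte 11: 2e ^ 5e = 70
byte 12: bf ^ 32 = 8d

7c23b9230344b274d5efed708d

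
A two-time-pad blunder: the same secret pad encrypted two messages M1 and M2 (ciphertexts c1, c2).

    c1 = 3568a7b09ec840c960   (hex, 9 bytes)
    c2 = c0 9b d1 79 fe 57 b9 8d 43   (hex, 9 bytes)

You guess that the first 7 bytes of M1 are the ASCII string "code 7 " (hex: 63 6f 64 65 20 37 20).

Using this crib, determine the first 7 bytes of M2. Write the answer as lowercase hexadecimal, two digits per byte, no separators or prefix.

969c12ac40a8d9

First, c1 ⊕ c2 = (M1 ⊕ K) ⊕ (M2 ⊕ K) = M1 ⊕ M2, so the key drops out. Then M2 = (M1 ⊕ M2) ⊕ M1 over the first 7 bytes.
byte 0: (35 ⊕ c0) ⊕ 63 = f5 ⊕ 63 = 96
byte 1: (68 ⊕ 9b) ⊕ 6f = f3 ⊕ 6f = 9c
byte 2: (a7 ⊕ d1) ⊕ 64 = 76 ⊕ 64 = 12
byte 3: (b0 ⊕ 79) ⊕ 65 = c9 ⊕ 65 = ac
byte 4: (9e ⊕ fe) ⊕ 20 = 60 ⊕ 20 = 40
byte 5: (c8 ⊕ 57) ⊕ 37 = 9f ⊕ 37 = a8
byte 6: (40 ⊕ b9) ⊕ 20 = f9 ⊕ 20 = d9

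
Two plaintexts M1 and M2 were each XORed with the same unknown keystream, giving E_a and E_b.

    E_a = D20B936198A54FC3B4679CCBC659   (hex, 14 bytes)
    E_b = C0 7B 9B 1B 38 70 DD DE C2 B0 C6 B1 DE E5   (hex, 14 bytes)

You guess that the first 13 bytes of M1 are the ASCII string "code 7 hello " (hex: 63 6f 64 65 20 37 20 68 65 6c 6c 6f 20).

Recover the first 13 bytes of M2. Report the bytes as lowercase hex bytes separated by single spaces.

First, E_a ⊕ E_b = (M1 ⊕ K) ⊕ (M2 ⊕ K) = M1 ⊕ M2, so the key drops out. Then M2 = (M1 ⊕ M2) ⊕ M1 over the first 13 bytes.
byte 0: (d2 xor c0) xor 63 = 12 xor 63 = 71
byte 1: (0b xor 7b) xor 6f = 70 xor 6f = 1f
byte 2: (93 xor 9b) xor 64 = 08 xor 64 = 6c
byte 3: (61 xor 1b) xor 65 = 7a xor 65 = 1f
byte 4: (98 xor 38) xor 20 = a0 xor 20 = 80
byte 5: (a5 xor 70) xor 37 = d5 xor 37 = e2
byte 6: (4f xor dd) xor 20 = 92 xor 20 = b2
byte 7: (c3 xor de) xor 68 = 1d xor 68 = 75
byte 8: (b4 xor c2) xor 65 = 76 xor 65 = 13
byte 9: (67 xor b0) xor 6c = d7 xor 6c = bb
byte 10: (9c xor c6) xor 6c = 5a xor 6c = 36
byte 11: (cb xor b1) xor 6f = 7a xor 6f = 15
byte 12: (c6 xor de) xor 20 = 18 xor 20 = 38

71 1f 6c 1f 80 e2 b2 75 13 bb 36 15 38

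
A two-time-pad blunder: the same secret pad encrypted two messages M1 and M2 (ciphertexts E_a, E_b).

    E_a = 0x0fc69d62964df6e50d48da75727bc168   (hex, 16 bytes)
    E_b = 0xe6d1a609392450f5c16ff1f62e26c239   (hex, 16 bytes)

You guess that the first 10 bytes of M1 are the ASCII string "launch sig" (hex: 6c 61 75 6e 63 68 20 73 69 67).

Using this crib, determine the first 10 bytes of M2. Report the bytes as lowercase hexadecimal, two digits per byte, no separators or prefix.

First, E_a ⊕ E_b = (M1 ⊕ K) ⊕ (M2 ⊕ K) = M1 ⊕ M2, so the key drops out. Then M2 = (M1 ⊕ M2) ⊕ M1 over the first 10 bytes.
byte 0: (0f ^ e6) ^ 6c = e9 ^ 6c = 85
byte 1: (c6 ^ d1) ^ 61 = 17 ^ 61 = 76
byte 2: (9d ^ a6) ^ 75 = 3b ^ 75 = 4e
byte 3: (62 ^ 09) ^ 6e = 6b ^ 6e = 05
byte 4: (96 ^ 39) ^ 63 = af ^ 63 = cc
byte 5: (4d ^ 24) ^ 68 = 69 ^ 68 = 01
byte 6: (f6 ^ 50) ^ 20 = a6 ^ 20 = 86
byte 7: (e5 ^ f5) ^ 73 = 10 ^ 73 = 63
byte 8: (0d ^ c1) ^ 69 = cc ^ 69 = a5
byte 9: (48 ^ 6f) ^ 67 = 27 ^ 67 = 40

85764e05cc018663a540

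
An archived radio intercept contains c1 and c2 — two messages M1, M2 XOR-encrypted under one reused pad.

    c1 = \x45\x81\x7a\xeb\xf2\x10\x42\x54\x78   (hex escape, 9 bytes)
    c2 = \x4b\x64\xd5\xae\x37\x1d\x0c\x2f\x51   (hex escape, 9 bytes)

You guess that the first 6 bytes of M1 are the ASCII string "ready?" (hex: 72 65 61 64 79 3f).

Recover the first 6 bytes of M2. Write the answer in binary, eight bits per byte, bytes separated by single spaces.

First, c1 ⊕ c2 = (M1 ⊕ K) ⊕ (M2 ⊕ K) = M1 ⊕ M2, so the key drops out. Then M2 = (M1 ⊕ M2) ⊕ M1 over the first 6 bytes.
byte 0: (45 XOR 4b) XOR 72 = 0e XOR 72 = 7c
byte 1: (81 XOR 64) XOR 65 = e5 XOR 65 = 80
byte 2: (7a XOR d5) XOR 61 = af XOR 61 = ce
byte 3: (eb XOR ae) XOR 64 = 45 XOR 64 = 21
byte 4: (f2 XOR 37) XOR 79 = c5 XOR 79 = bc
byte 5: (10 XOR 1d) XOR 3f = 0d XOR 3f = 32

01111100 10000000 11001110 00100001 10111100 00110010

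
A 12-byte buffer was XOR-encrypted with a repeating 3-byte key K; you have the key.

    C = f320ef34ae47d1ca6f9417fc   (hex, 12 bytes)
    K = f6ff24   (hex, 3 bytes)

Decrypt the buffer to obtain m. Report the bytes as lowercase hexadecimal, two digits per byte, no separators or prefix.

The 3-byte key repeats, so the effective keystream is f6 ff 24 f6 ff 24 f6 ff 24 f6 ff 24.
byte 0: f3 xor f6 = 05
byte 1: 20 xor ff = df
byte 2: ef xor 24 = cb
byte 3: 34 xor f6 = c2
byte 4: ae xor ff = 51
byte 5: 47 xor 24 = 63
byte 6: d1 xor f6 = 27
byte 7: ca xor ff = 35
byte 8: 6f xor 24 = 4b
byte 9: 94 xor f6 = 62
byte 10: 17 xor ff = e8
byte 11: fc xor 24 = d8

05dfcbc2516327354b62e8d8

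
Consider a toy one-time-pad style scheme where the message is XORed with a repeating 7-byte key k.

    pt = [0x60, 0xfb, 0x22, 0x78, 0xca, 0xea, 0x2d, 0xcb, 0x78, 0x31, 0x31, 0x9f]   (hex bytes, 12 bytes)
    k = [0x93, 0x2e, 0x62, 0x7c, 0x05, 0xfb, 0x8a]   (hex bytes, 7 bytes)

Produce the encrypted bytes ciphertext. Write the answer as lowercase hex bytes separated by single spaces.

f3 d5 40 04 cf 11 a7 58 56 53 4d 9a

The 7-byte key repeats, so the effective keystream is 93 2e 62 7c 05 fb 8a 93 2e 62 7c 05.
byte 0:  96 ⊕ 147 = 243
byte 1: 251 ⊕  46 = 213
byte 2:  34 ⊕  98 =  64
byte 3: 120 ⊕ 124 =   4
byte 4: 202 ⊕   5 = 207
byte 5: 234 ⊕ 251 =  17
byte 6:  45 ⊕ 138 = 167
byte 7: 203 ⊕ 147 =  88
byte 8: 120 ⊕  46 =  86
byte 9:  49 ⊕  98 =  83
byte 10:  49 ⊕ 124 =  77
byte 11: 159 ⊕   5 = 154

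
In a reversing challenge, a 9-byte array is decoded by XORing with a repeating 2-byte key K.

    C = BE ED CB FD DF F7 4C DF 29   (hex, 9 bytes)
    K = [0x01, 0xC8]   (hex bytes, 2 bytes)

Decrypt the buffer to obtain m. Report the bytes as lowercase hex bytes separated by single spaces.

bf 25 ca 35 de 3f 4d 17 28

The 2-byte key repeats, so the effective keystream is 01 c8 01 c8 01 c8 01 c8 01.
byte 0: be ^ 01 = bf
byte 1: ed ^ c8 = 25
byte 2: cb ^ 01 = ca
byte 3: fd ^ c8 = 35
byte 4: df ^ 01 = de
byte 5: f7 ^ c8 = 3f
byte 6: 4c ^ 01 = 4d
byte 7: df ^ c8 = 17
byte 8: 29 ^ 01 = 28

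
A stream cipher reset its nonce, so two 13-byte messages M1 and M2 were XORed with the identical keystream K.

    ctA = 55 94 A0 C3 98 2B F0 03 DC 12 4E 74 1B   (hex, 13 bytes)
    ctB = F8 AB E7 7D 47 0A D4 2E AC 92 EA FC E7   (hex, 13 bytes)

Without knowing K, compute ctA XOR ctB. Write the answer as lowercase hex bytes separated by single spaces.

ad 3f 47 be df 21 24 2d 70 80 a4 88 fc

ctA ⊕ ctB = (M1 ⊕ K) ⊕ (M2 ⊕ K) = M1 ⊕ M2 — the shared key cancels under XOR.
55 ^ f8 = ad
94 ^ ab = 3f
a0 ^ e7 = 47
c3 ^ 7d = be
98 ^ 47 = df
2b ^ 0a = 21
f0 ^ d4 = 24
03 ^ 2e = 2d
dc ^ ac = 70
12 ^ 92 = 80
4e ^ ea = a4
74 ^ fc = 88
1b ^ e7 = fc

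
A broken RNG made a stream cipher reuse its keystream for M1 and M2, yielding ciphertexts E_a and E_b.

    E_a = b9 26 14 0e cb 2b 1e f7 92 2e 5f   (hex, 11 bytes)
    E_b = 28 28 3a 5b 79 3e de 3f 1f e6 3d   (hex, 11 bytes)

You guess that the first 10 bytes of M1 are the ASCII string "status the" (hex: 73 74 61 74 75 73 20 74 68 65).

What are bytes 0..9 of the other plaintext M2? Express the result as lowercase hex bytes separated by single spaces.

e2 7a 4f 21 c7 66 e0 bc e5 ad

First, E_a ⊕ E_b = (M1 ⊕ K) ⊕ (M2 ⊕ K) = M1 ⊕ M2, so the key drops out. Then M2 = (M1 ⊕ M2) ⊕ M1 over the first 10 bytes.
byte 0: (b9 ⊕ 28) ⊕ 73 = 91 ⊕ 73 = e2
byte 1: (26 ⊕ 28) ⊕ 74 = 0e ⊕ 74 = 7a
byte 2: (14 ⊕ 3a) ⊕ 61 = 2e ⊕ 61 = 4f
byte 3: (0e ⊕ 5b) ⊕ 74 = 55 ⊕ 74 = 21
byte 4: (cb ⊕ 79) ⊕ 75 = b2 ⊕ 75 = c7
byte 5: (2b ⊕ 3e) ⊕ 73 = 15 ⊕ 73 = 66
byte 6: (1e ⊕ de) ⊕ 20 = c0 ⊕ 20 = e0
byte 7: (f7 ⊕ 3f) ⊕ 74 = c8 ⊕ 74 = bc
byte 8: (92 ⊕ 1f) ⊕ 68 = 8d ⊕ 68 = e5
byte 9: (2e ⊕ e6) ⊕ 65 = c8 ⊕ 65 = ad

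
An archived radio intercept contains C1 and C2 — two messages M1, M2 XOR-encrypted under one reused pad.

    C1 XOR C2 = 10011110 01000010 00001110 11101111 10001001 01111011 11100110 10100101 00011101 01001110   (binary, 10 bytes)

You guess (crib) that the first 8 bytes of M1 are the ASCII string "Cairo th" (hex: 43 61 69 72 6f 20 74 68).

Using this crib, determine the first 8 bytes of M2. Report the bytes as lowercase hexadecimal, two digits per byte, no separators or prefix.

Since C1 ⊕ C2 = M1 ⊕ M2, XORing with the guessed M1 bytes yields the corresponding M2 bytes: M2 = (C1 ⊕ C2) ⊕ M1.
9e ^ 43 = dd
42 ^ 61 = 23
0e ^ 69 = 67
ef ^ 72 = 9d
89 ^ 6f = e6
7b ^ 20 = 5b
e6 ^ 74 = 92
a5 ^ 68 = cd

dd23679de65b92cd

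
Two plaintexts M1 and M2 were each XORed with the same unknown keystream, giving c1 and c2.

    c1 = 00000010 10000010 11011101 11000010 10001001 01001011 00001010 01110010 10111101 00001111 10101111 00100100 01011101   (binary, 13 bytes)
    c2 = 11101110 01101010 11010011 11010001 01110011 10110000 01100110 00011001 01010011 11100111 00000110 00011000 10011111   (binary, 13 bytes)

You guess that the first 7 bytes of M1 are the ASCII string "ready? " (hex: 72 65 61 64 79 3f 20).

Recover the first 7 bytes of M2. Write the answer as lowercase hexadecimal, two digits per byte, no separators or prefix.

First, c1 ⊕ c2 = (M1 ⊕ K) ⊕ (M2 ⊕ K) = M1 ⊕ M2, so the key drops out. Then M2 = (M1 ⊕ M2) ⊕ M1 over the first 7 bytes.
byte 0: (02 ⊕ ee) ⊕ 72 = ec ⊕ 72 = 9e
byte 1: (82 ⊕ 6a) ⊕ 65 = e8 ⊕ 65 = 8d
byte 2: (dd ⊕ d3) ⊕ 61 = 0e ⊕ 61 = 6f
byte 3: (c2 ⊕ d1) ⊕ 64 = 13 ⊕ 64 = 77
byte 4: (89 ⊕ 73) ⊕ 79 = fa ⊕ 79 = 83
byte 5: (4b ⊕ b0) ⊕ 3f = fb ⊕ 3f = c4
byte 6: (0a ⊕ 66) ⊕ 20 = 6c ⊕ 20 = 4c

9e8d6f7783c44c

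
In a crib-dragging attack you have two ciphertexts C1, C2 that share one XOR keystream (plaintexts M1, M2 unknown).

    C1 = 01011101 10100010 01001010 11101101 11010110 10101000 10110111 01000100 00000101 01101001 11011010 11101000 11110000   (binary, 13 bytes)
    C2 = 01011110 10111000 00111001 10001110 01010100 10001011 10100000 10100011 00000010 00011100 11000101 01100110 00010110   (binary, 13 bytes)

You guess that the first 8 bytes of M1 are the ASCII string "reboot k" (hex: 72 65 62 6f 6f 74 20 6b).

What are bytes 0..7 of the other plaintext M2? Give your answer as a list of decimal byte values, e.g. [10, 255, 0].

[113, 127, 17, 12, 237, 87, 55, 140]

First, C1 ⊕ C2 = (M1 ⊕ K) ⊕ (M2 ⊕ K) = M1 ⊕ M2, so the key drops out. Then M2 = (M1 ⊕ M2) ⊕ M1 over the first 8 bytes.
byte 0: (5d XOR 5e) XOR 72 = 03 XOR 72 = 71
byte 1: (a2 XOR b8) XOR 65 = 1a XOR 65 = 7f
byte 2: (4a XOR 39) XOR 62 = 73 XOR 62 = 11
byte 3: (ed XOR 8e) XOR 6f = 63 XOR 6f = 0c
byte 4: (d6 XOR 54) XOR 6f = 82 XOR 6f = ed
byte 5: (a8 XOR 8b) XOR 74 = 23 XOR 74 = 57
byte 6: (b7 XOR a0) XOR 20 = 17 XOR 20 = 37
byte 7: (44 XOR a3) XOR 6b = e7 XOR 6b = 8c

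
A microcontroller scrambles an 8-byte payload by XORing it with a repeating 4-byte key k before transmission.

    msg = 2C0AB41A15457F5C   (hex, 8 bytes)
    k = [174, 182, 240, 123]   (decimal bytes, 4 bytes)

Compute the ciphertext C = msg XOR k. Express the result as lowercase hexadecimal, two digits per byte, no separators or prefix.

The 4-byte key repeats, so the effective keystream is ae b6 f0 7b ae b6 f0 7b.
byte 0: 2c xor ae = 82
byte 1: 0a xor b6 = bc
byte 2: b4 xor f0 = 44
byte 3: 1a xor 7b = 61
byte 4: 15 xor ae = bb
byte 5: 45 xor b6 = f3
byte 6: 7f xor f0 = 8f
byte 7: 5c xor 7b = 27

82bc4461bbf38f27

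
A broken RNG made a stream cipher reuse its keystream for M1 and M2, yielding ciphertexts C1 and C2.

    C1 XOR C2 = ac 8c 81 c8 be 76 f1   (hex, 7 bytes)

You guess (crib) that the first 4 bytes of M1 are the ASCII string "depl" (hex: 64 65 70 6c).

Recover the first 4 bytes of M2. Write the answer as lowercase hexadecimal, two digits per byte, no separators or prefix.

Since C1 ⊕ C2 = M1 ⊕ M2, XORing with the guessed M1 bytes yields the corresponding M2 bytes: M2 = (C1 ⊕ C2) ⊕ M1.
byte 0: 10101100 ⊕ 01100100 = 11001000
byte 1: 10001100 ⊕ 01100101 = 11101001
byte 2: 10000001 ⊕ 01110000 = 11110001
byte 3: 11001000 ⊕ 01101100 = 10100100

c8e9f1a4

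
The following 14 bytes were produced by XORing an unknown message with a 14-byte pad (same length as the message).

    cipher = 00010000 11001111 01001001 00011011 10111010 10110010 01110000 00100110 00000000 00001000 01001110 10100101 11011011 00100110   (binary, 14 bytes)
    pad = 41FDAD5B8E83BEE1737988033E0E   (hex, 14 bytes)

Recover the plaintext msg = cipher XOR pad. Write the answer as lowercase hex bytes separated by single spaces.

XOR is its own inverse, so applying the key byte-wise gives the result directly.
10 ⊕ 41 = 51
cf ⊕ fd = 32
49 ⊕ ad = e4
1b ⊕ 5b = 40
ba ⊕ 8e = 34
b2 ⊕ 83 = 31
70 ⊕ be = ce
26 ⊕ e1 = c7
00 ⊕ 73 = 73
08 ⊕ 79 = 71
4e ⊕ 88 = c6
a5 ⊕ 03 = a6
db ⊕ 3e = e5
26 ⊕ 0e = 28

51 32 e4 40 34 31 ce c7 73 71 c6 a6 e5 28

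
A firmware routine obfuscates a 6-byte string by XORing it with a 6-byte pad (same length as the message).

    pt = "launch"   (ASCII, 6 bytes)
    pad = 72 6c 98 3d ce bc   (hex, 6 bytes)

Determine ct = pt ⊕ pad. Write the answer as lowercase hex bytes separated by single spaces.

1e 0d ed 53 ad d4

XOR is its own inverse, so applying the key byte-wise gives the result directly.
108 XOR 114 =  30
 97 XOR 108 =  13
117 XOR 152 = 237
110 XOR  61 =  83
 99 XOR 206 = 173
104 XOR 188 = 212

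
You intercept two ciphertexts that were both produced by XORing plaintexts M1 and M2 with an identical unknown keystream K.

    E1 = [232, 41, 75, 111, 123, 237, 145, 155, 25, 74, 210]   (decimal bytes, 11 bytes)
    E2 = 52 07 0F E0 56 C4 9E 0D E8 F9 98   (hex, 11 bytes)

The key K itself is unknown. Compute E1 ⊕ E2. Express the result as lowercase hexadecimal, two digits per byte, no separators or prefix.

E1 ⊕ E2 = (M1 ⊕ K) ⊕ (M2 ⊕ K) = M1 ⊕ M2 — the shared key cancels under XOR.
232 ⊕  82 = 186
 41 ⊕   7 =  46
 75 ⊕  15 =  68
111 ⊕ 224 = 143
123 ⊕  86 =  45
237 ⊕ 196 =  41
145 ⊕ 158 =  15
155 ⊕  13 = 150
 25 ⊕ 232 = 241
 74 ⊕ 249 = 179
210 ⊕ 152 =  74

ba2e448f2d290f96f1b34a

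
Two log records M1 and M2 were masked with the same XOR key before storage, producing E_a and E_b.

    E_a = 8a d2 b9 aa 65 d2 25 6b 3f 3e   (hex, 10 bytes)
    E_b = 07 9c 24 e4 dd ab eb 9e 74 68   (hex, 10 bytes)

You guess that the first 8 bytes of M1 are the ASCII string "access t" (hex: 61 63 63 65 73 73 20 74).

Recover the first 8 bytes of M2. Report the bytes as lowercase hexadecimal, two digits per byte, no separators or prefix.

ec2dfe2bcb0aee81

First, E_a ⊕ E_b = (M1 ⊕ K) ⊕ (M2 ⊕ K) = M1 ⊕ M2, so the key drops out. Then M2 = (M1 ⊕ M2) ⊕ M1 over the first 8 bytes.
byte 0: (8a ^ 07) ^ 61 = 8d ^ 61 = ec
byte 1: (d2 ^ 9c) ^ 63 = 4e ^ 63 = 2d
byte 2: (b9 ^ 24) ^ 63 = 9d ^ 63 = fe
byte 3: (aa ^ e4) ^ 65 = 4e ^ 65 = 2b
byte 4: (65 ^ dd) ^ 73 = b8 ^ 73 = cb
byte 5: (d2 ^ ab) ^ 73 = 79 ^ 73 = 0a
byte 6: (25 ^ eb) ^ 20 = ce ^ 20 = ee
byte 7: (6b ^ 9e) ^ 74 = f5 ^ 74 = 81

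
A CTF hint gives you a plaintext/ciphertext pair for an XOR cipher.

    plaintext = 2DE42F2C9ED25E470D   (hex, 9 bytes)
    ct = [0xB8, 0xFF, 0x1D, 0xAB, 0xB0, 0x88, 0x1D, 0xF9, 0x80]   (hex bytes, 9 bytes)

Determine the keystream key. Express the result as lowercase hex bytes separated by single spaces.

95 1b 32 87 2e 5a 43 be 8d

Since ct = plaintext ⊕ key, XORing both sides with plaintext gives key = plaintext ⊕ ct.
byte 0: 2d xor b8 = 95
byte 1: e4 xor ff = 1b
byte 2: 2f xor 1d = 32
byte 3: 2c xor ab = 87
byte 4: 9e xor b0 = 2e
byte 5: d2 xor 88 = 5a
byte 6: 5e xor 1d = 43
byte 7: 47 xor f9 = be
byte 8: 0d xor 80 = 8d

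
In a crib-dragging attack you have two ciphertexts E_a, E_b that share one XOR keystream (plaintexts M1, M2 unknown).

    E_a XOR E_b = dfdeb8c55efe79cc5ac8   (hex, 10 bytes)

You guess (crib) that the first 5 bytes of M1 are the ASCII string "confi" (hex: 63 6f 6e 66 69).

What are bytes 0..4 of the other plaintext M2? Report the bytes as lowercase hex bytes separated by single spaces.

bc b1 d6 a3 37

Since E_a ⊕ E_b = M1 ⊕ M2, XORing with the guessed M1 bytes yields the corresponding M2 bytes: M2 = (E_a ⊕ E_b) ⊕ M1.
byte 0: df XOR 63 = bc
byte 1: de XOR 6f = b1
byte 2: b8 XOR 6e = d6
byte 3: c5 XOR 66 = a3
byte 4: 5e XOR 69 = 37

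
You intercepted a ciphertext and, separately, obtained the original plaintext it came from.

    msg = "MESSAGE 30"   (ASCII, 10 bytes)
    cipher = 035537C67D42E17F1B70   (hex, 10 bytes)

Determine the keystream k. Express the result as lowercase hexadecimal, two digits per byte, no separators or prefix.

Since cipher = msg ⊕ k, XORing both sides with msg gives k = msg ⊕ cipher.
01001101 ^ 00000011 = 01001110
01000101 ^ 01010101 = 00010000
01010011 ^ 00110111 = 01100100
01010011 ^ 11000110 = 10010101
01000001 ^ 01111101 = 00111100
01000111 ^ 01000010 = 00000101
01000101 ^ 11100001 = 10100100
00100000 ^ 01111111 = 01011111
00110011 ^ 00011011 = 00101000
00110000 ^ 01110000 = 01000000

4e1064953c05a45f2840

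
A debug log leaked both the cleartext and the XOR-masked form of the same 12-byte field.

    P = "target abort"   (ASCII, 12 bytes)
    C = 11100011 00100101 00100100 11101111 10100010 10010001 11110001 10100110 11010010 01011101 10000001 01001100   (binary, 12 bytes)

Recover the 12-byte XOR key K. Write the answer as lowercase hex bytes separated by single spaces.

Since C = P ⊕ K, XORing both sides with P gives K = P ⊕ C.
74 ⊕ e3 = 97
61 ⊕ 25 = 44
72 ⊕ 24 = 56
67 ⊕ ef = 88
65 ⊕ a2 = c7
74 ⊕ 91 = e5
20 ⊕ f1 = d1
61 ⊕ a6 = c7
62 ⊕ d2 = b0
6f ⊕ 5d = 32
72 ⊕ 81 = f3
74 ⊕ 4c = 38

97 44 56 88 c7 e5 d1 c7 b0 32 f3 38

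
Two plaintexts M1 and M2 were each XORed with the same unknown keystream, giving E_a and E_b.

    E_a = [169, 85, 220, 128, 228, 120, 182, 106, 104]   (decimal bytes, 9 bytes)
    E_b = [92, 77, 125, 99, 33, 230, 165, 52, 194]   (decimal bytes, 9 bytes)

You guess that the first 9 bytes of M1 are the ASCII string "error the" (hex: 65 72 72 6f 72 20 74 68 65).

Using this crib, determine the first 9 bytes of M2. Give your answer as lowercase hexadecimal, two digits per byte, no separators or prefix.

906ad38cb7be6736cf

First, E_a ⊕ E_b = (M1 ⊕ K) ⊕ (M2 ⊕ K) = M1 ⊕ M2, so the key drops out. Then M2 = (M1 ⊕ M2) ⊕ M1 over the first 9 bytes.
byte 0: (a9 xor 5c) xor 65 = f5 xor 65 = 90
byte 1: (55 xor 4d) xor 72 = 18 xor 72 = 6a
byte 2: (dc xor 7d) xor 72 = a1 xor 72 = d3
byte 3: (80 xor 63) xor 6f = e3 xor 6f = 8c
byte 4: (e4 xor 21) xor 72 = c5 xor 72 = b7
byte 5: (78 xor e6) xor 20 = 9e xor 20 = be
byte 6: (b6 xor a5) xor 74 = 13 xor 74 = 67
byte 7: (6a xor 34) xor 68 = 5e xor 68 = 36
byte 8: (68 xor c2) xor 65 = aa xor 65 = cf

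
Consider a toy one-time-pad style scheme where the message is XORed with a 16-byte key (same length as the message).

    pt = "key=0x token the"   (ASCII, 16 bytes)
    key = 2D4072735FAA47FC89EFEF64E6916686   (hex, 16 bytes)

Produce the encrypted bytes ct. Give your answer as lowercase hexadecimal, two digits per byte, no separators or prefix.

46250b4e6fd26788e6848a0ac6e50ee3

XOR is its own inverse, so applying the key byte-wise gives the result directly.
01101011 xor 00101101 = 01000110
01100101 xor 01000000 = 00100101
01111001 xor 01110010 = 00001011
00111101 xor 01110011 = 01001110
00110000 xor 01011111 = 01101111
01111000 xor 10101010 = 11010010
00100000 xor 01000111 = 01100111
01110100 xor 11111100 = 10001000
01101111 xor 10001001 = 11100110
01101011 xor 11101111 = 10000100
01100101 xor 11101111 = 10001010
01101110 xor 01100100 = 00001010
00100000 xor 11100110 = 11000110
01110100 xor 10010001 = 11100101
01101000 xor 01100110 = 00001110
01100101 xor 10000110 = 11100011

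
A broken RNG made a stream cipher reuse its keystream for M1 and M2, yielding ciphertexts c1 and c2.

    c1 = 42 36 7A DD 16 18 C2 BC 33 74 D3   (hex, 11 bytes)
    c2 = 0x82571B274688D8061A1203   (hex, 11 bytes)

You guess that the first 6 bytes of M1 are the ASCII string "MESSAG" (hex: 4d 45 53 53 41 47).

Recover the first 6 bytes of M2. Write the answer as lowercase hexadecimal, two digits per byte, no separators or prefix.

8d2432a911d7

First, c1 ⊕ c2 = (M1 ⊕ K) ⊕ (M2 ⊕ K) = M1 ⊕ M2, so the key drops out. Then M2 = (M1 ⊕ M2) ⊕ M1 over the first 6 bytes.
byte 0: (42 ^ 82) ^ 4d = c0 ^ 4d = 8d
byte 1: (36 ^ 57) ^ 45 = 61 ^ 45 = 24
byte 2: (7a ^ 1b) ^ 53 = 61 ^ 53 = 32
byte 3: (dd ^ 27) ^ 53 = fa ^ 53 = a9
byte 4: (16 ^ 46) ^ 41 = 50 ^ 41 = 11
byte 5: (18 ^ 88) ^ 47 = 90 ^ 47 = d7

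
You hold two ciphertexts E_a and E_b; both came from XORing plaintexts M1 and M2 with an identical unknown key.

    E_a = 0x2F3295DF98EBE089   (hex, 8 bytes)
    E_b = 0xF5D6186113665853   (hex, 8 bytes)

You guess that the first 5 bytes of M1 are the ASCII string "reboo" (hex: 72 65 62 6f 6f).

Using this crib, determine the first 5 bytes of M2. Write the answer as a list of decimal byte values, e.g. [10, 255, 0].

First, E_a ⊕ E_b = (M1 ⊕ K) ⊕ (M2 ⊕ K) = M1 ⊕ M2, so the key drops out. Then M2 = (M1 ⊕ M2) ⊕ M1 over the first 5 bytes.
byte 0: (2f xor f5) xor 72 = da xor 72 = a8
byte 1: (32 xor d6) xor 65 = e4 xor 65 = 81
byte 2: (95 xor 18) xor 62 = 8d xor 62 = ef
byte 3: (df xor 61) xor 6f = be xor 6f = d1
byte 4: (98 xor 13) xor 6f = 8b xor 6f = e4

[168, 129, 239, 209, 228]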